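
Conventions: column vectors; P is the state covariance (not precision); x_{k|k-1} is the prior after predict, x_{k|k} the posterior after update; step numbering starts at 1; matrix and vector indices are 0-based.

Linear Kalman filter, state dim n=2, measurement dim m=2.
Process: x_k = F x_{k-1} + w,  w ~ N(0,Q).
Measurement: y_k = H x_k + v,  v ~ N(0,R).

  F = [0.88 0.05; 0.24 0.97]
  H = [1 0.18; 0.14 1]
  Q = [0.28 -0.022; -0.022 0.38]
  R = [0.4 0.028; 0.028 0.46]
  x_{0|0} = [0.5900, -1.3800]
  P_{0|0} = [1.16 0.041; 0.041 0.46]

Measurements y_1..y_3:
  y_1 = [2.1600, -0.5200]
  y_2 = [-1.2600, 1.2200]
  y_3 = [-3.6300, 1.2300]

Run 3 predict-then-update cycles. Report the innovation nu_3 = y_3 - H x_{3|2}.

step 1: x^-=[0.4502, -1.1970]  P^-=[1.1831 0.2808; 0.2808 0.8987]  S=[1.7133 0.6433; 0.6433 1.4605]  K=[0.7252 -0.0137; 0.0206 0.6332]  nu=[1.9253, 0.6140]  x^+=[1.8379, -0.7686]  P^+=[0.2946 -0.0273; -0.0273 0.2957]
step 2: x^-=[1.5790, -0.3045]  P^-=[0.5065 0.0310; 0.0310 0.6625]  S=[0.9391 0.2499; 0.2499 1.1411]  K=[0.5538 -0.0320; 0.0047 0.5833]  nu=[-2.7842, 1.3034]  x^+=[-0.0046, 0.4427]  P^+=[0.2262 -0.0309; -0.0309 0.2728]
step 3: x^-=[0.0181, 0.4283]  P^-=[0.4531 0.0123; 0.0123 0.6353]  S=[0.8781 0.2184; 0.2184 1.1076]  K=[0.5274 -0.0356; 0.0012 0.5749]  nu=[-3.7252, 0.7991]  x^+=[-1.9750, 0.8831]  P^+=[0.2157 -0.0318; -0.0318 0.2689]

innov = [-3.7252, 0.7991]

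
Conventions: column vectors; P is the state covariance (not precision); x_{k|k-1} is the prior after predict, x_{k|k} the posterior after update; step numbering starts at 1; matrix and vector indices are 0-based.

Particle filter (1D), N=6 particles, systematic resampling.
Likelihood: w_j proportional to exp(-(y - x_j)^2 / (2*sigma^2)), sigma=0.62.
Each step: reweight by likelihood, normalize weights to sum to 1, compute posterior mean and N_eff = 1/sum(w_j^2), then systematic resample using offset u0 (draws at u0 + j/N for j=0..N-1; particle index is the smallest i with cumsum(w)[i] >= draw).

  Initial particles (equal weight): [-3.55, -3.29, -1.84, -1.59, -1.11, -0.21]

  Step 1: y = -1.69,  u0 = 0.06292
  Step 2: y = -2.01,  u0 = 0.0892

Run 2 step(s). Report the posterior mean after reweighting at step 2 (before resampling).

step 1: w=[0.0041, 0.0132, 0.3585, 0.3644, 0.2384, 0.0214]  mean=-1.5662  Neff=3.1367  idx=[2, 2, 3, 3, 3, 4]
step 2: w=[0.2067, 0.2067, 0.1706, 0.1706, 0.1706, 0.0748]  mean=-1.6574  Neff=5.6069  idx=[0, 1, 2, 3, 4, 4]

post_mean = -1.6574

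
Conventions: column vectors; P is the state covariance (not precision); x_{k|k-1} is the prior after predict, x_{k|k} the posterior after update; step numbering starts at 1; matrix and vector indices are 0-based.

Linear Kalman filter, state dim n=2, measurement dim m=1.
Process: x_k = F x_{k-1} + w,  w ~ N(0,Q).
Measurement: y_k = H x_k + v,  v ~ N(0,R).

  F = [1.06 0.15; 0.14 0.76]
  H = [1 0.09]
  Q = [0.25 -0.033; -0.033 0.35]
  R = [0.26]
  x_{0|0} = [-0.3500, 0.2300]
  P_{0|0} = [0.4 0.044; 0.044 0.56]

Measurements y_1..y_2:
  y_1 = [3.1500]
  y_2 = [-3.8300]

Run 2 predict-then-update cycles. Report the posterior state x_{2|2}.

x_post = [-1.6186, -0.1775]

step 1: x^-=[-0.3365, 0.1258]  P^-=[0.7260 0.1266; 0.1266 0.6907]  S=[1.0144]  K=[0.7269; 0.1860]  nu=[3.4752]  x^+=[2.1898, 0.7724]  P^+=[0.1900 -0.0106; -0.0106 0.6555]
step 2: x^-=[2.4370, 0.8936]  P^-=[0.4748 0.0611; 0.0611 0.7301]  S=[0.7517]  K=[0.6389; 0.1687]  nu=[-6.3474]  x^+=[-1.6186, -0.1775]  P^+=[0.1679 -0.0199; -0.0199 0.7087]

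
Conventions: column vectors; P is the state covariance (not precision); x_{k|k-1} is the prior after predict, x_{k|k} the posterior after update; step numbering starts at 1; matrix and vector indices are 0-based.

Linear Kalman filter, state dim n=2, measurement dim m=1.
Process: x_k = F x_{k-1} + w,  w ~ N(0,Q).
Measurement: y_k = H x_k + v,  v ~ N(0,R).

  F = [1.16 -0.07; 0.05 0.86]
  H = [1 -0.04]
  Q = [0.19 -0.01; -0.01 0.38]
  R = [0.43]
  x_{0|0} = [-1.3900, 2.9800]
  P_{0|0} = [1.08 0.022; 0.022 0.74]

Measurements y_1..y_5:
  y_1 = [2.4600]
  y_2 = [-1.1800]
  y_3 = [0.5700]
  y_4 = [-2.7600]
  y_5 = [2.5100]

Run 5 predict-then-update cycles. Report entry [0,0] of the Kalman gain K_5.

step 1: x^-=[-1.8210, 2.4933]  P^-=[1.6433 0.0300; 0.0300 0.9319]  S=[2.0724]  K=[0.7924; -0.0035]  nu=[4.3807]  x^+=[1.6502, 2.4778]  P^+=[0.3421 0.0358; 0.0358 0.9319]
step 2: x^-=[1.7407, 2.2135]  P^-=[0.6492 -0.0107; -0.0107 1.0731]  S=[1.0817]  K=[0.6005; -0.0496]  nu=[-2.8322]  x^+=[0.0400, 2.3539]  P^+=[0.2591 0.0215; 0.0215 1.0705]
step 3: x^-=[-0.1184, 2.0263]  P^-=[0.5404 -0.0380; -0.0380 1.1742]  S=[0.9753]  K=[0.5556; -0.0872]  nu=[0.7694]  x^+=[0.3091, 1.9593]  P^+=[0.2393 0.0092; 0.0092 1.1668]
step 4: x^-=[0.2214, 1.7004]  P^-=[0.5162 -0.0572; -0.0572 1.2444]  S=[0.9528]  K=[0.5442; -0.1123]  nu=[-2.9134]  x^+=[-1.3640, 2.0276]  P^+=[0.2340 0.0010; 0.0010 1.2323]
step 5: x^-=[-1.7242, 1.6755]  P^-=[0.5108 -0.0696; -0.0696 1.2921]  S=[0.9484]  K=[0.5415; -0.1279]  nu=[4.3012]  x^+=[0.6049, 1.1254]  P^+=[0.2327 -0.0039; -0.0039 1.2766]

K[0,0] = 0.5415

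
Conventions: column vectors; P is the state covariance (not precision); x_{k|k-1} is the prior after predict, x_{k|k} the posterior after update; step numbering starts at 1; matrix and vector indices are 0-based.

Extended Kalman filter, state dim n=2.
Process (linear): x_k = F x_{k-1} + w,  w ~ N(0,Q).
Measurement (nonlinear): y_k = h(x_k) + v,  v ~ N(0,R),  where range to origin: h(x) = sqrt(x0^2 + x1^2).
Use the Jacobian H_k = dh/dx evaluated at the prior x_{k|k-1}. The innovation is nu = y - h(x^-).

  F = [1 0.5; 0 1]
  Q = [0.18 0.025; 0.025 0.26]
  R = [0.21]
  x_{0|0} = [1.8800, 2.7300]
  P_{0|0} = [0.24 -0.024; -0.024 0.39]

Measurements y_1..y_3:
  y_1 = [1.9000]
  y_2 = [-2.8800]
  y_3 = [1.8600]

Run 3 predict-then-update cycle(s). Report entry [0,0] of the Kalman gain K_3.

K[0,0] = -0.3837

step 1: x^-=[3.2450, 2.7300]  P^-=[0.4935 0.1960; 0.1960 0.6500]  H_jac=[0.7652 0.6438]  S=[0.9615]  K=[0.5240; 0.5912]  nu=[-2.3406]  x^+=[2.0185, 1.3462]  P^+=[0.2295 -0.1019; -0.1019 0.3139]
step 2: x^-=[2.6916, 1.3462]  P^-=[0.3861 0.0801; 0.0801 0.5739]  H_jac=[0.8944 0.4473]  S=[0.6978]  K=[0.5462; 0.4706]  nu=[-5.8895]  x^+=[-0.5255, -1.4253]  P^+=[0.1779 -0.0993; -0.0993 0.4194]
step 3: x^-=[-1.2382, -1.4253]  P^-=[0.3635 0.1354; 0.1354 0.6794]  H_jac=[-0.6558 -0.7549]  S=[0.8876]  K=[-0.3837; -0.6779]  nu=[-0.0280]  x^+=[-1.2274, -1.4063]  P^+=[0.2328 -0.0955; -0.0955 0.2715]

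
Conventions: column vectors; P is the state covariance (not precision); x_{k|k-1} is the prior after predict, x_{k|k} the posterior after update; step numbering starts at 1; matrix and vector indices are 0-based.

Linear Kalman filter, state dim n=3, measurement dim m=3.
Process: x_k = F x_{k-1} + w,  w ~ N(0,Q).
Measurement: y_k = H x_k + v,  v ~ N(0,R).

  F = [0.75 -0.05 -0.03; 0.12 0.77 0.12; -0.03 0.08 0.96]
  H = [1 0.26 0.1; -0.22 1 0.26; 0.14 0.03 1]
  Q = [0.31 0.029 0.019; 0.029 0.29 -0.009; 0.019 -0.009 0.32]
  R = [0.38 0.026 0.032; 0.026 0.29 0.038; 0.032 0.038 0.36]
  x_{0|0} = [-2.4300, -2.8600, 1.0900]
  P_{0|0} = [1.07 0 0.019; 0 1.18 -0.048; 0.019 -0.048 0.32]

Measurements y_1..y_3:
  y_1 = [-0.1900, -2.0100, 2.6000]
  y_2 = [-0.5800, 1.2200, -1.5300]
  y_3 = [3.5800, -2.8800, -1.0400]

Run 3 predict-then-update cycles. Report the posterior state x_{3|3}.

step 1: x^-=[-1.7122, -2.3630, 0.8905]  P^-=[0.9141 0.0818 -0.0029; 0.0818 1.0013 0.0629; -0.0029 0.0629 0.6150]  S=[1.4132 0.1882 0.2483; 0.1882 1.3742 0.2746; 0.2483 0.2746 0.9974]  K=[0.6847 -0.1827 0.0077; 0.1737 0.7317 -0.1400; -0.0623 0.0471 0.6206]  nu=[2.0475, -0.2552, 2.0201]  x^+=[-0.2481, -2.4769, 2.0046]  P^+=[0.2510 0.0250 -0.0181; 0.0250 0.2240 -0.0273; -0.0181 -0.0273 0.2266]
step 2: x^-=[-0.1224, -1.6965, 1.7337]  P^-=[0.4508 0.0557 -0.0042; 0.0557 0.4287 0.0072; -0.0042 0.0072 0.5272]  S=[0.8935 0.1047 0.1525; 0.1047 0.7559 0.1895; 0.1525 0.1895 0.8961]  K=[0.5351 -0.1343 0.0049; 0.1411 0.5619 -0.1118; -0.0496 0.0522 0.5853]  nu=[-0.1899, 2.4388, -3.1957]  x^+=[-0.5674, 0.0042, 0.0001]  P^+=[0.1957 0.0219 -0.0143; 0.0219 0.1731 -0.0226; -0.0143 -0.0226 0.2138]
step 3: x^-=[-0.4258, -0.0648, 0.0175]  P^-=[0.4197 0.0511 -0.0001; 0.0511 0.3980 0.0068; -0.0001 0.0068 0.5155]  S=[0.8587 0.0999 0.1505; 0.0999 0.7242 0.1847; 0.1505 0.1847 0.8849]  K=[0.5181 -0.1302 0.0071; 0.1363 0.5451 -0.1077; -0.0457 0.0529 0.5795]  nu=[4.0209, -2.9134, -0.9960]  x^+=[2.0297, -0.9976, -0.8978]  P^+=[0.1895 0.0211 -0.0130; 0.0211 0.1678 -0.0217; -0.0130 -0.0217 0.2116]

x_post = [2.0297, -0.9976, -0.8978]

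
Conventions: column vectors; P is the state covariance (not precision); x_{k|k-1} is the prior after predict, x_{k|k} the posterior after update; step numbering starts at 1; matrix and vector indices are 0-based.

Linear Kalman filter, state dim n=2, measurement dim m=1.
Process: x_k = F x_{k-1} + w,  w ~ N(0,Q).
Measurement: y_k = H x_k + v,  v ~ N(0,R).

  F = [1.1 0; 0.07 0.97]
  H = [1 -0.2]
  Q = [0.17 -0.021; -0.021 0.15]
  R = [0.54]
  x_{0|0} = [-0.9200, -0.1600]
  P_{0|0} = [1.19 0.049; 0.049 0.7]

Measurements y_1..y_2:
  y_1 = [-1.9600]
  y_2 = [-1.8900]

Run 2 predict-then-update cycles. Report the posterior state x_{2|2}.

step 1: x^-=[-1.0120, -0.2196]  P^-=[1.6099 0.1229; 0.1229 0.8211]  S=[2.1336]  K=[0.7430; -0.0194]  nu=[-0.9919]  x^+=[-1.7490, -0.2004]  P^+=[0.4320 0.1536; 0.1536 0.8203]
step 2: x^-=[-1.9239, -0.3168]  P^-=[0.6927 0.1762; 0.1762 0.9448]  S=[1.2000]  K=[0.5479; -0.0107]  nu=[-0.0294]  x^+=[-1.9401, -0.3165]  P^+=[0.3325 0.1832; 0.1832 0.9447]

x_post = [-1.9401, -0.3165]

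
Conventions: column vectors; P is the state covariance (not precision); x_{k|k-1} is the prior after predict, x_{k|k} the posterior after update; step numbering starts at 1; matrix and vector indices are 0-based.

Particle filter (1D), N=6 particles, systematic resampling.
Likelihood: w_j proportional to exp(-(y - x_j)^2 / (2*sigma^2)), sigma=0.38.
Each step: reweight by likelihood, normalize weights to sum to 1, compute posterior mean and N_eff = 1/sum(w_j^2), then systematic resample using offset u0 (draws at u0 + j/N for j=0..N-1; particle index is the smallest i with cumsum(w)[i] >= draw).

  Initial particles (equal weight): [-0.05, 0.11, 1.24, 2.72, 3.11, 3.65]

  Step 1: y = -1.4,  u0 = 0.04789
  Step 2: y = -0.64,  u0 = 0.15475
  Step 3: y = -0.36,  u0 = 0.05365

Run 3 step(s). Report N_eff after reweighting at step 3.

step 1: w=[0.8298, 0.1702, 0.0000, 0.0000, 0.0000, 0.0000]  mean=-0.0228  Neff=1.3936  idx=[0, 0, 0, 0, 0, 1]
step 2: w=[0.1826, 0.1826, 0.1826, 0.1826, 0.1826, 0.0869]  mean=-0.0361  Neff=5.7373  idx=[0, 1, 2, 3, 4, 5]
step 3: w=[0.1770, 0.1770, 0.1770, 0.1770, 0.1770, 0.1149]  mean=-0.0316  Neff=5.8865  idx=[0, 1, 2, 3, 4, 5]

N_eff = 5.8865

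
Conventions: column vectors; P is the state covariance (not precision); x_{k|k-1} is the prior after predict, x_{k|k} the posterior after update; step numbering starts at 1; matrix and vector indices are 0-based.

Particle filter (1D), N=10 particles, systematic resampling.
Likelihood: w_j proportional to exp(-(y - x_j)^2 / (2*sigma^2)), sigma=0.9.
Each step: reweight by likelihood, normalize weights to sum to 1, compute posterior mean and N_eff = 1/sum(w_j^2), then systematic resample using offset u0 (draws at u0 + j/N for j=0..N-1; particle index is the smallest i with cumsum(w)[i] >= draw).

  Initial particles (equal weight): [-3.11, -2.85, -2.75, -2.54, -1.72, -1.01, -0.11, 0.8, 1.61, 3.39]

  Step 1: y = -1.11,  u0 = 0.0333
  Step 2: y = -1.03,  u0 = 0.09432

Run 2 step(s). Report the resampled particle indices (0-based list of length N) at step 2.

step 1: w=[0.0268, 0.0489, 0.0602, 0.0897, 0.2519, 0.3149, 0.1709, 0.0333, 0.0033, 0.0000]  mean=-1.3543  Neff=4.8137  idx=[1, 2, 4, 4, 4, 5, 5, 5, 6, 6]
step 2: w=[0.0193, 0.0240, 0.1111, 0.1111, 0.1111, 0.1490, 0.1490, 0.1490, 0.0884, 0.0884]  mean=-1.1647  Neff=8.3251  idx=[2, 3, 4, 5, 5, 6, 7, 7, 8, 9]

resampled_idx = [2, 3, 4, 5, 5, 6, 7, 7, 8, 9]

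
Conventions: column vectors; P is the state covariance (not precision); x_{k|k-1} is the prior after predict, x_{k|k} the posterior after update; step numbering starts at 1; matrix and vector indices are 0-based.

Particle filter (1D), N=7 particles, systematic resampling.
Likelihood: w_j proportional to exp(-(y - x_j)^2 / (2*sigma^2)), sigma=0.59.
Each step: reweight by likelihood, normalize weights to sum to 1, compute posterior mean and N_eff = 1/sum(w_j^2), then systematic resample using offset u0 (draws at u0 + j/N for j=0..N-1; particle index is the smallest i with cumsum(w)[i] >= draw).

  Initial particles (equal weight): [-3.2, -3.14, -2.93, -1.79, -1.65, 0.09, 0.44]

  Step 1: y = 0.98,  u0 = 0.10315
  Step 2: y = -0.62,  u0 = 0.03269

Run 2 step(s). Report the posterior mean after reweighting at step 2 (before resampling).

step 1: w=[0.0000, 0.0000, 0.0000, 0.0000, 0.0000, 0.3276, 0.6723]  mean=0.3252  Neff=1.7878  idx=[5, 5, 6, 6, 6, 6, 6]
step 2: w=[0.2467, 0.2467, 0.1013, 0.1013, 0.1013, 0.1013, 0.1013]  mean=0.2673  Neff=5.7788  idx=[0, 0, 1, 1, 3, 4, 5]

post_mean = 0.2673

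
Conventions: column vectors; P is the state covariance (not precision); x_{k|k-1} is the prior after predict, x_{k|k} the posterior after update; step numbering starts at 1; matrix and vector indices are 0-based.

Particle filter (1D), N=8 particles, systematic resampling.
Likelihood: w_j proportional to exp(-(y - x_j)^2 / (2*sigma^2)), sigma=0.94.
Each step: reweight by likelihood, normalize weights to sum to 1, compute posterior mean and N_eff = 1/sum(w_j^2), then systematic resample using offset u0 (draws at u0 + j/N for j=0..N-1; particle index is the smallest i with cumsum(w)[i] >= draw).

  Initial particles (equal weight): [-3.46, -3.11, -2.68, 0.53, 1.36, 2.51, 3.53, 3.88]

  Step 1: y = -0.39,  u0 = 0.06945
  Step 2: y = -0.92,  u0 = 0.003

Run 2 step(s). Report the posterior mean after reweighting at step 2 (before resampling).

post_mean = 0.2697

step 1: w=[0.0055, 0.0173, 0.0587, 0.7068, 0.2017, 0.0098, 0.0002, 0.0000]  mean=0.4440  Neff=1.8380  idx=[2, 3, 3, 3, 3, 3, 4, 4]
step 2: w=[0.0962, 0.1690, 0.1690, 0.1690, 0.1690, 0.1690, 0.0293, 0.0293]  mean=0.2697  Neff=6.5008  idx=[0, 1, 1, 2, 3, 4, 4, 5]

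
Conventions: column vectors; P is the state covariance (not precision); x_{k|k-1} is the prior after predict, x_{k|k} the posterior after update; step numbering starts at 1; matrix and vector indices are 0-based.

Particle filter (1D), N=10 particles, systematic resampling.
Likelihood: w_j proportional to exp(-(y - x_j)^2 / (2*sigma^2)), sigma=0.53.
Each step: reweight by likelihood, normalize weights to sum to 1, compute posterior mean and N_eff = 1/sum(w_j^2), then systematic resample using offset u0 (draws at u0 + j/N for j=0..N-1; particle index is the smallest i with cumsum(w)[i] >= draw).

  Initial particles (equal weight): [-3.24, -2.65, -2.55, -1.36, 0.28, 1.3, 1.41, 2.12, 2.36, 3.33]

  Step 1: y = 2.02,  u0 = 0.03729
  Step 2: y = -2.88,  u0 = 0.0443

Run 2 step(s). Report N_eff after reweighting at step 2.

N_eff = 2.3563

step 1: w=[0.0000, 0.0000, 0.0000, 0.0000, 0.0017, 0.1439, 0.1867, 0.3558, 0.2948, 0.0171]  mean=1.9578  Neff=3.7122  idx=[5, 5, 6, 7, 7, 7, 7, 8, 8, 8]
step 2: w=[0.4565, 0.4565, 0.0869, 0.0000, 0.0000, 0.0000, 0.0000, 0.0000, 0.0000, 0.0000]  mean=1.3096  Neff=2.3563  idx=[0, 0, 0, 0, 0, 1, 1, 1, 1, 2]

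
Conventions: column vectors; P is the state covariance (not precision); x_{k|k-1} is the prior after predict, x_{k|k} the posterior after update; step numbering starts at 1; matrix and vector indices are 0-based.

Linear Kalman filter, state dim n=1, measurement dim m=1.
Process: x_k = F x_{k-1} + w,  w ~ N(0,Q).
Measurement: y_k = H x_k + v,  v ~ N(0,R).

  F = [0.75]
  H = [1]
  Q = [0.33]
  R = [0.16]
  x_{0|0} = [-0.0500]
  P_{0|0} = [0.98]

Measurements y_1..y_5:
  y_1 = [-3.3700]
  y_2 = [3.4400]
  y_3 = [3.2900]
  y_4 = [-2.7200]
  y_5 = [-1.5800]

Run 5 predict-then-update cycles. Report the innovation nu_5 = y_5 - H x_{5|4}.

innov = [-0.5748]

step 1: x^-=[-0.0375]  P^-=[0.8813]  S=[1.0413]  K=[0.8463]  nu=[-3.3325]  x^+=[-2.8579]  P^+=[0.1354]
step 2: x^-=[-2.1434]  P^-=[0.4062]  S=[0.5662]  K=[0.7174]  nu=[5.5834]  x^+=[1.8621]  P^+=[0.1148]
step 3: x^-=[1.3966]  P^-=[0.3946]  S=[0.5546]  K=[0.7115]  nu=[1.8934]  x^+=[2.7437]  P^+=[0.1138]
step 4: x^-=[2.0578]  P^-=[0.3940]  S=[0.5540]  K=[0.7112]  nu=[-4.7778]  x^+=[-1.3402]  P^+=[0.1138]
step 5: x^-=[-1.0052]  P^-=[0.3940]  S=[0.5540]  K=[0.7112]  nu=[-0.5748]  x^+=[-1.4140]  P^+=[0.1138]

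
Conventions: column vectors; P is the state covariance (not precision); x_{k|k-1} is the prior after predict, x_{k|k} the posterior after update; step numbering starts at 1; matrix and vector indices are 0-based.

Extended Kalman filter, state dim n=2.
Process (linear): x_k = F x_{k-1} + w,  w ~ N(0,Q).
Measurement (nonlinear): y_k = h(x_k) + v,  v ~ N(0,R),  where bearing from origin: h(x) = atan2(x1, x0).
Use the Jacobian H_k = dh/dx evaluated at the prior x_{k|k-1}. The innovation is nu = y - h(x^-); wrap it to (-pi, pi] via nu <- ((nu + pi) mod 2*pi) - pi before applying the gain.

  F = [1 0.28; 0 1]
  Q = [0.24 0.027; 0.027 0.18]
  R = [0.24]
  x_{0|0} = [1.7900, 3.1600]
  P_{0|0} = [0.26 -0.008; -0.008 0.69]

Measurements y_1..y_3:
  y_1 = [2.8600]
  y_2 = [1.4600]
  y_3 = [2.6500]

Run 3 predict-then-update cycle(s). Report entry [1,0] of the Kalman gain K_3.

step 1: x^-=[2.6748, 3.1600]  P^-=[0.5496 0.2122; 0.2122 0.8700]  H_jac=[-0.1844 0.1561]  S=[0.2677]  K=[-0.2549; 0.3611]  nu=[1.9916]  x^+=[2.1672, 3.8791]  P^+=[0.5322 0.2368; 0.2368 0.8351]
step 2: x^-=[3.2534, 3.8791]  P^-=[0.9703 0.4977; 0.4977 1.0151]  H_jac=[-0.1513 0.1269]  S=[0.2595]  K=[-0.3225; 0.2063]  nu=[0.5871]  x^+=[3.0640, 4.0003]  P^+=[0.9433 0.5149; 0.5149 1.0041]
step 3: x^-=[4.1841, 4.0003]  P^-=[1.5504 0.8231; 0.8231 1.1841]  H_jac=[-0.1194 0.1249]  S=[0.2560]  K=[-0.3215; 0.1937]  nu=[1.8871]  x^+=[3.5774, 4.3658]  P^+=[1.5239 0.8390; 0.8390 1.1745]

K[1,0] = 0.1937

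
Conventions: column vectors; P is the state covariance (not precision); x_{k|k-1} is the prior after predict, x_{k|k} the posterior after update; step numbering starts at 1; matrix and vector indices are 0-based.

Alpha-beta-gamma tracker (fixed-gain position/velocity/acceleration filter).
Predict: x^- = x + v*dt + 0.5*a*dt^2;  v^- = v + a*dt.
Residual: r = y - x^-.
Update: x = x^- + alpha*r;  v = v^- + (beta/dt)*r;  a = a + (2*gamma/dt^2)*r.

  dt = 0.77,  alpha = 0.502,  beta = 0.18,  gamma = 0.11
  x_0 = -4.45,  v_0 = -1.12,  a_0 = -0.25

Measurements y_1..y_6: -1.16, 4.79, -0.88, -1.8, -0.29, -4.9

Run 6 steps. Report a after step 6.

step 1: x_pred=-5.3865  r=4.2265  x^+=-3.2648  v^+=-0.3245  a^+=1.3183
step 2: x_pred=-3.1239  r=7.9139  x^+=0.8489  v^+=2.5406  a^+=4.2548
step 3: x_pred=4.0665  r=-4.9465  x^+=1.5833  v^+=4.6604  a^+=2.4193
step 4: x_pred=5.8891  r=-7.6891  x^+=2.0292  v^+=4.7259  a^+=-0.4338
step 5: x_pred=5.5395  r=-5.8295  x^+=2.6131  v^+=3.0292  a^+=-2.5968
step 6: x_pred=4.1757  r=-9.0757  x^+=-0.3803  v^+=-1.0920  a^+=-5.9644

a_post = -5.9644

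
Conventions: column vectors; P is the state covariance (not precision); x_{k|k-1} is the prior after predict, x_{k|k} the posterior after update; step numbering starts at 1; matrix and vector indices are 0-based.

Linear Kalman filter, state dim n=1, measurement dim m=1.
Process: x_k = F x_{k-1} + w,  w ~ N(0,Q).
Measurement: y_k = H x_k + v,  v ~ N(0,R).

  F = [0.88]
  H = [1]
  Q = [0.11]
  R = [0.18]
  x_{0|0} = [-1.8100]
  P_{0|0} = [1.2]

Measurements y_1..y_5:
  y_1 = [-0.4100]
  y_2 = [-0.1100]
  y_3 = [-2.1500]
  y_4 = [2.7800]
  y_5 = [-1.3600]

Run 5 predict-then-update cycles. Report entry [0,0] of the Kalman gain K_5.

step 1: x^-=[-1.5928]  P^-=[1.0393]  S=[1.2193]  K=[0.8524]  nu=[1.1828]  x^+=[-0.5846]  P^+=[0.1534]
step 2: x^-=[-0.5145]  P^-=[0.2288]  S=[0.4088]  K=[0.5597]  nu=[0.4045]  x^+=[-0.2881]  P^+=[0.1007]
step 3: x^-=[-0.2535]  P^-=[0.1880]  S=[0.3680]  K=[0.5109]  nu=[-1.8965]  x^+=[-1.2224]  P^+=[0.0920]
step 4: x^-=[-1.0757]  P^-=[0.1812]  S=[0.3612]  K=[0.5017]  nu=[3.8557]  x^+=[0.8586]  P^+=[0.0903]
step 5: x^-=[0.7556]  P^-=[0.1799]  S=[0.3599]  K=[0.4999]  nu=[-2.1156]  x^+=[-0.3020]  P^+=[0.0900]

K[0,0] = 0.4999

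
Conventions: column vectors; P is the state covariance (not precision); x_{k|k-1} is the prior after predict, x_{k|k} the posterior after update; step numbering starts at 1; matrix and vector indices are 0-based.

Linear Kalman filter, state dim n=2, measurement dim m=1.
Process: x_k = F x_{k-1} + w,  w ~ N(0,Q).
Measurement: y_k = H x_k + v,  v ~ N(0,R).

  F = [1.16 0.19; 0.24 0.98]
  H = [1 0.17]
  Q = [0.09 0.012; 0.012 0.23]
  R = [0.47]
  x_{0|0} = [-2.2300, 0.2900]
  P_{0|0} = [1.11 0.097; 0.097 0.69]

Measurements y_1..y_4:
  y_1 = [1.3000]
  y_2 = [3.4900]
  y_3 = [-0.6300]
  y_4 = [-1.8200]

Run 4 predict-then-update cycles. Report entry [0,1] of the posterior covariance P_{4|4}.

P_post[0,1] = 0.0703

step 1: x^-=[-2.5317, -0.2510]  P^-=[1.6513 0.5642; 0.5642 1.0022]  S=[2.3421]  K=[0.7460; 0.3136]  nu=[3.8744]  x^+=[0.3586, 0.9642]  P^+=[0.3479 0.0162; 0.0162 0.7718]
step 2: x^-=[0.5992, 1.0309]  P^-=[0.5931 0.2717; 0.2717 0.9989]  S=[1.1843]  K=[0.5398; 0.3728]  nu=[2.7156]  x^+=[2.0650, 2.0433]  P^+=[0.2480 0.0334; 0.0334 0.8343]
step 3: x^-=[2.7836, 2.4981]  P^-=[0.4686 0.2759; 0.2759 1.0613]  S=[1.0630]  K=[0.4849; 0.4292]  nu=[-3.8383]  x^+=[0.9224, 0.8506]  P^+=[0.2186 0.0546; 0.0546 0.8654]
step 4: x^-=[1.2316, 1.0549]  P^-=[0.4395 0.2986; 0.2986 1.0994]  S=[1.0428]  K=[0.4701; 0.4656]  nu=[-3.2309]  x^+=[-0.2874, -0.4493]  P^+=[0.2090 0.0703; 0.0703 0.8734]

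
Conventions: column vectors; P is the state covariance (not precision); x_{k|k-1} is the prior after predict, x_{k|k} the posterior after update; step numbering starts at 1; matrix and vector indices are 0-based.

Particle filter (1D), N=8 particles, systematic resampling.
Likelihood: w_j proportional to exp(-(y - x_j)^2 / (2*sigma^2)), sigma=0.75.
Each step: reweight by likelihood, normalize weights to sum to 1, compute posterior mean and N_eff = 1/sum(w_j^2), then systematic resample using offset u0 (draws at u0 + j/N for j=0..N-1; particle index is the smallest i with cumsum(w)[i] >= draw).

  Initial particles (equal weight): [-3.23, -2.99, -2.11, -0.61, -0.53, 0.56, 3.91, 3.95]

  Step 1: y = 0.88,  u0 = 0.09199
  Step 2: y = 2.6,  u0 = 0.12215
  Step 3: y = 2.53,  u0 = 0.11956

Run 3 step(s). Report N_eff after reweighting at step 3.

N_eff = 8.0000

step 1: w=[0.0000, 0.0000, 0.0003, 0.1136, 0.1396, 0.7461, 0.0002, 0.0002]  mean=0.2756  Neff=1.6976  idx=[3, 4, 5, 5, 5, 5, 5, 5]
step 2: w=[0.0007, 0.0011, 0.1664, 0.1664, 0.1664, 0.1664, 0.1664, 0.1664]  mean=0.5580  Neff=6.0218  idx=[2, 3, 4, 4, 5, 6, 7, 7]
step 3: w=[0.1250, 0.1250, 0.1250, 0.1250, 0.1250, 0.1250, 0.1250, 0.1250]  mean=0.5600  Neff=8.0000  idx=[0, 1, 2, 3, 4, 5, 6, 7]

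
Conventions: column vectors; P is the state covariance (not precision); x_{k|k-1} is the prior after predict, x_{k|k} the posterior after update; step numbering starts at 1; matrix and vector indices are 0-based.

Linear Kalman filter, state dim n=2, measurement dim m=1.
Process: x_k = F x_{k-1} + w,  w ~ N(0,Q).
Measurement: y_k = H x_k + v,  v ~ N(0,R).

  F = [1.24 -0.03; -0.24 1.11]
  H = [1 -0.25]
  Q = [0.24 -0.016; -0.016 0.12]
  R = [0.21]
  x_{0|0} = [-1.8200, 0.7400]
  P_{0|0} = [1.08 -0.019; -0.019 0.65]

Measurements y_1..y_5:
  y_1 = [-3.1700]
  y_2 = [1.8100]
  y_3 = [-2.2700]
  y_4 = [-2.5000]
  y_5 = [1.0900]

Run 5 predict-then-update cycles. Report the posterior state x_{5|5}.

x_post = [0.3924, 2.0153]

step 1: x^-=[-2.2790, 1.2582]  P^-=[1.9026 -0.3853; -0.3853 0.9932]  S=[2.3674]  K=[0.8444; -0.2677]  nu=[-0.5764]  x^+=[-2.7657, 1.4125]  P^+=[0.2147 0.1497; 0.1497 0.8236]
step 2: x^-=[-3.4719, 2.2316]  P^-=[0.5598 0.0998; 0.0998 1.0674]  S=[0.7866]  K=[0.6799; -0.2124]  nu=[5.8398]  x^+=[0.4988, 0.9914]  P^+=[0.1961 0.2134; 0.2134 1.0319]
step 3: x^-=[0.5888, 0.9807]  P^-=[0.5266 0.1865; 0.1865 1.2890]  S=[0.7239]  K=[0.6630; -0.1875]  nu=[-2.6136]  x^+=[-1.1441, 1.4708]  P^+=[0.2084 0.2765; 0.2765 1.2635]
step 4: x^-=[-1.4629, 1.9072]  P^-=[0.5409 0.2625; 0.2625 1.5415]  S=[0.7160]  K=[0.6638; -0.1716]  nu=[-0.5603]  x^+=[-1.8348, 2.0034]  P^+=[0.2254 0.3441; 0.3441 1.5204]
step 5: x^-=[-2.3353, 2.6641]  P^-=[0.5624 0.3423; 0.3423 1.8230]  S=[0.7151]  K=[0.6667; -0.1586]  nu=[4.0913]  x^+=[0.3924, 2.0153]  P^+=[0.2445 0.4179; 0.4179 1.8050]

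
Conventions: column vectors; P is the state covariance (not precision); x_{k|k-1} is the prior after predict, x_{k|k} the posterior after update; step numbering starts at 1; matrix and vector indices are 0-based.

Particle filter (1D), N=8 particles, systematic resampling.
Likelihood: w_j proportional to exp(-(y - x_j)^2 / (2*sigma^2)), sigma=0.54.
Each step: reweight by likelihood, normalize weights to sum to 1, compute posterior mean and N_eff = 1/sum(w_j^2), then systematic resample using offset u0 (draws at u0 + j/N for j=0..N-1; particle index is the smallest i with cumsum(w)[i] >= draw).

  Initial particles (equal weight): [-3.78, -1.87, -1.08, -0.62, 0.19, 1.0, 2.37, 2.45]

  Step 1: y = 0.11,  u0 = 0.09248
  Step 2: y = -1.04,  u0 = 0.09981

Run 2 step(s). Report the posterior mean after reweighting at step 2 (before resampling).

step 1: w=[0.0000, 0.0007, 0.0508, 0.2309, 0.5695, 0.1480, 0.0001, 0.0000]  mean=0.0573  Neff=2.4870  idx=[3, 3, 4, 4, 4, 4, 4, 5]
step 2: w=[0.3990, 0.3990, 0.0403, 0.0403, 0.0403, 0.0403, 0.0403, 0.0004]  mean=-0.4560  Neff=3.0632  idx=[0, 0, 0, 1, 1, 1, 3, 6]

post_mean = -0.4560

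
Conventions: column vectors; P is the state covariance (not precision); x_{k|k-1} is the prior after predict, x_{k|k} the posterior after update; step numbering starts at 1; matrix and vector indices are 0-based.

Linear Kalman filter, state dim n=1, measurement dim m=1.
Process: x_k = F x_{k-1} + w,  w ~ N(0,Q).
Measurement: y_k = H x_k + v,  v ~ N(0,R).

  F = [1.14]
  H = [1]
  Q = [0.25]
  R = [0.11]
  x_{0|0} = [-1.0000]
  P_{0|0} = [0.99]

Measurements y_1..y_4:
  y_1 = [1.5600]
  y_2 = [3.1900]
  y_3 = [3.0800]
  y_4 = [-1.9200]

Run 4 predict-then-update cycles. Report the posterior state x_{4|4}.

x_post = [-0.6386]

step 1: x^-=[-1.1400]  P^-=[1.5366]  S=[1.6466]  K=[0.9332]  nu=[2.7000]  x^+=[1.3796]  P^+=[0.1027]
step 2: x^-=[1.5728]  P^-=[0.3834]  S=[0.4934]  K=[0.7771]  nu=[1.6172]  x^+=[2.8295]  P^+=[0.0855]
step 3: x^-=[3.2256]  P^-=[0.3611]  S=[0.4711]  K=[0.7665]  nu=[-0.1456]  x^+=[3.1140]  P^+=[0.0843]
step 4: x^-=[3.5500]  P^-=[0.3596]  S=[0.4696]  K=[0.7657]  nu=[-5.4700]  x^+=[-0.6386]  P^+=[0.0842]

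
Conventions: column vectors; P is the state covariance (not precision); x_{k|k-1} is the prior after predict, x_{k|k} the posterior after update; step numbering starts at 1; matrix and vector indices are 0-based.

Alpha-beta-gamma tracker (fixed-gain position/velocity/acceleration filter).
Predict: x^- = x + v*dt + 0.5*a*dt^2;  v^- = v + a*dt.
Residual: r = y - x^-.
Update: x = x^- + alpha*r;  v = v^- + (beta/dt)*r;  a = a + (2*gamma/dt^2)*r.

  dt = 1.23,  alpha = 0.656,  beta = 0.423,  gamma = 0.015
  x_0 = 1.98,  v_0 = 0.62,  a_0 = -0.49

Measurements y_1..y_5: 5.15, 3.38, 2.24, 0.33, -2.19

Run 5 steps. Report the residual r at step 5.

step 1: x_pred=2.3719  r=2.7781  x^+=4.1943  v^+=0.9727  a^+=-0.4349
step 2: x_pred=5.0618  r=-1.6818  x^+=3.9585  v^+=-0.1406  a^+=-0.4683
step 3: x_pred=3.4313  r=-1.1913  x^+=2.6498  v^+=-1.1263  a^+=-0.4919
step 4: x_pred=0.8924  r=-0.5624  x^+=0.5235  v^+=-1.9247  a^+=-0.5030
step 5: x_pred=-2.2245  r=0.0345  x^+=-2.2019  v^+=-2.5316  a^+=-0.5024

resid = 0.0345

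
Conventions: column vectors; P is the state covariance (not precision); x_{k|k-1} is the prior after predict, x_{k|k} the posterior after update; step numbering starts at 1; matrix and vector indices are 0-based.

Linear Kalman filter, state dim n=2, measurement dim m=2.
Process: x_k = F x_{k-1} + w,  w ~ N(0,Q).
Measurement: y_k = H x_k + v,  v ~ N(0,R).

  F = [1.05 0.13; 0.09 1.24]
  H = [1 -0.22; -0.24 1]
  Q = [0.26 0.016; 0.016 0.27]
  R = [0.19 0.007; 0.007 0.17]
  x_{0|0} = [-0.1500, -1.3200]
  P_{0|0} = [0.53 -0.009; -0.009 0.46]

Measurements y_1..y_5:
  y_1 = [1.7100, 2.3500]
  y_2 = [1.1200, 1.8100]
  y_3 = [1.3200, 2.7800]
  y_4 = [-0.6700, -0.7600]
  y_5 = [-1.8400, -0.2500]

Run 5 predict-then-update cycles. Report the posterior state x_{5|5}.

step 1: x^-=[-0.3291, -1.6503]  P^-=[0.8496 0.1284; 0.1284 0.9796]  S=[1.0306 -0.2772; -0.2772 1.1369]  K=[0.8339 0.1369; 0.1498 0.8711]  nu=[1.6760, 3.9213]  x^+=[1.6054, 2.0165]  P^+=[0.1750 0.0711; 0.0711 0.1662]
step 2: x^-=[1.9479, 2.6449]  P^-=[0.4752 0.1528; 0.1528 0.5428]  S=[0.6243 -0.0656; -0.0656 0.6669]  K=[0.7210 0.1290; 0.1346 0.7723]  nu=[-0.2460, -0.3675]  x^+=[1.7231, 2.3281]  P^+=[0.1518 0.0634; 0.0634 0.1474]
step 3: x^-=[2.1119, 3.0419]  P^-=[0.4472 0.1374; 0.1374 0.5121]  S=[0.6015 -0.0683; -0.0683 0.6419]  K=[0.7071 0.1221; 0.1275 0.7600]  nu=[-0.1227, 0.2450]  x^+=[2.0551, 3.2124]  P^+=[0.1487 0.0614; 0.0614 0.1448]
step 4: x^-=[2.5754, 4.1684]  P^-=[0.4432 0.1341; 0.1341 0.5076]  S=[0.5987 -0.0699; -0.0699 0.6388]  K=[0.7050 0.1205; 0.1259 0.7580]  nu=[-2.3284, -4.3102]  x^+=[0.4146, 0.6079]  P^+=[0.1482 0.0610; 0.0610 0.1444]
step 5: x^-=[0.5144, 0.7911]  P^-=[0.4425 0.1334; 0.1334 0.5068]  S=[0.5983 -0.0703; -0.0703 0.6383]  K=[0.7046 0.1202; 0.1256 0.7577]  nu=[-2.1803, -0.9177]  x^+=[-1.1322, -0.1780]  P^+=[0.1481 0.0609; 0.0609 0.1443]

x_post = [-1.1322, -0.1780]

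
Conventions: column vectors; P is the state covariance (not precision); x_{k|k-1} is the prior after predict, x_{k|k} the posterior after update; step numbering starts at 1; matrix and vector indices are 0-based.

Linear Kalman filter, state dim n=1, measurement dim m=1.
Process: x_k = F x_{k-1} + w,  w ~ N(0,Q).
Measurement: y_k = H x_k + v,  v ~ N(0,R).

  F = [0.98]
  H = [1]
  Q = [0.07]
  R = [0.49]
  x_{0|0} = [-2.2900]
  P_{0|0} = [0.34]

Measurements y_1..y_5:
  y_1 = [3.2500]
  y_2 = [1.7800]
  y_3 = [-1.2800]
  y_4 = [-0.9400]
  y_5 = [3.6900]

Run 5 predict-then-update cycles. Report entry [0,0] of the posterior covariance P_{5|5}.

P_post[0,0] = 0.1510

step 1: x^-=[-2.2442]  P^-=[0.3965]  S=[0.8865]  K=[0.4473]  nu=[5.4942]  x^+=[0.2133]  P^+=[0.2192]
step 2: x^-=[0.2090]  P^-=[0.2805]  S=[0.7705]  K=[0.3640]  nu=[1.5710]  x^+=[0.7809]  P^+=[0.1784]
step 3: x^-=[0.7653]  P^-=[0.2413]  S=[0.7313]  K=[0.3300]  nu=[-2.0453]  x^+=[0.0904]  P^+=[0.1617]
step 4: x^-=[0.0886]  P^-=[0.2253]  S=[0.7153]  K=[0.3150]  nu=[-1.0286]  x^+=[-0.2354]  P^+=[0.1543]
step 5: x^-=[-0.2307]  P^-=[0.2182]  S=[0.7082]  K=[0.3081]  nu=[3.9207]  x^+=[0.9774]  P^+=[0.1510]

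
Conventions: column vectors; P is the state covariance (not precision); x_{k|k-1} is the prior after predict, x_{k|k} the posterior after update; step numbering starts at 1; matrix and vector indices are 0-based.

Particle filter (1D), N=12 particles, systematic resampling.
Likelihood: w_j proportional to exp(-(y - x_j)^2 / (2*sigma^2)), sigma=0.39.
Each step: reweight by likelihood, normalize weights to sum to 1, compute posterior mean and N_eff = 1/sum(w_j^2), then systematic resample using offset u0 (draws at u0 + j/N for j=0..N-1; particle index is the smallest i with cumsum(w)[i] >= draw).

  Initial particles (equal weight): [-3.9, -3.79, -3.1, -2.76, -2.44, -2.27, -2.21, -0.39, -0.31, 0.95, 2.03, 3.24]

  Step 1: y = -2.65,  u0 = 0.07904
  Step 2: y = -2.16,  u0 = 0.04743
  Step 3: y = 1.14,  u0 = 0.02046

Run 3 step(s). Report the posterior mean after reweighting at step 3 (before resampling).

step 1: w=[0.0017, 0.0040, 0.1464, 0.2737, 0.2464, 0.1772, 0.1507, 0.0000, 0.0000, 0.0000, 0.0000, 0.0000]  mean=-2.5672  Neff=4.7356  idx=[2, 3, 3, 3, 3, 4, 4, 4, 5, 5, 6, 6]
step 2: w=[0.0073, 0.0408, 0.0408, 0.0408, 0.0408, 0.1030, 0.1030, 0.1030, 0.1281, 0.1281, 0.1322, 0.1322]  mean=-2.3927  Neff=9.4090  idx=[1, 4, 5, 6, 7, 7, 8, 9, 9, 10, 11, 11]
step 3: w=[0.0000, 0.0000, 0.0014, 0.0014, 0.0014, 0.0014, 0.0691, 0.0691, 0.0691, 0.2623, 0.2623, 0.2623]  mean=-2.2237  Neff=4.5289  idx=[6, 7, 8, 9, 9, 9, 10, 10, 10, 11, 11, 11]

post_mean = -2.2237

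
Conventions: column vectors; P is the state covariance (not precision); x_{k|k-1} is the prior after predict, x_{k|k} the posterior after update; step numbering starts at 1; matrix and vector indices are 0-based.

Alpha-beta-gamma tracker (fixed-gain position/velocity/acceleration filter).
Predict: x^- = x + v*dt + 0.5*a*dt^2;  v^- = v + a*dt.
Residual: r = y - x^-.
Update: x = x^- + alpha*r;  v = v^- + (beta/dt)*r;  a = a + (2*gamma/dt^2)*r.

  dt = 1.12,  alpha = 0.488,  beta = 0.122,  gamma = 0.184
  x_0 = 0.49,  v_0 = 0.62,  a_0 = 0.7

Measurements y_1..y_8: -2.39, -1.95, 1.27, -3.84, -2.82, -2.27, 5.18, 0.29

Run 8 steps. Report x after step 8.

x_post = 0.8491

step 1: x_pred=1.6234  r=-4.0134  x^+=-0.3351  v^+=0.9668  a^+=-0.4774
step 2: x_pred=0.4483  r=-2.3983  x^+=-0.7221  v^+=0.1709  a^+=-1.1810
step 3: x_pred=-1.2714  r=2.5414  x^+=-0.0312  v^+=-0.8750  a^+=-0.4354
step 4: x_pred=-1.2843  r=-2.5557  x^+=-2.5315  v^+=-1.6411  a^+=-1.1852
step 5: x_pred=-5.1128  r=2.2928  x^+=-3.9939  v^+=-2.7187  a^+=-0.5125
step 6: x_pred=-7.3604  r=5.0904  x^+=-4.8763  v^+=-2.7383  a^+=0.9808
step 7: x_pred=-7.3280  r=12.5080  x^+=-1.2241  v^+=-0.2773  a^+=4.6502
step 8: x_pred=1.3820  r=-1.0920  x^+=0.8491  v^+=4.8120  a^+=4.3299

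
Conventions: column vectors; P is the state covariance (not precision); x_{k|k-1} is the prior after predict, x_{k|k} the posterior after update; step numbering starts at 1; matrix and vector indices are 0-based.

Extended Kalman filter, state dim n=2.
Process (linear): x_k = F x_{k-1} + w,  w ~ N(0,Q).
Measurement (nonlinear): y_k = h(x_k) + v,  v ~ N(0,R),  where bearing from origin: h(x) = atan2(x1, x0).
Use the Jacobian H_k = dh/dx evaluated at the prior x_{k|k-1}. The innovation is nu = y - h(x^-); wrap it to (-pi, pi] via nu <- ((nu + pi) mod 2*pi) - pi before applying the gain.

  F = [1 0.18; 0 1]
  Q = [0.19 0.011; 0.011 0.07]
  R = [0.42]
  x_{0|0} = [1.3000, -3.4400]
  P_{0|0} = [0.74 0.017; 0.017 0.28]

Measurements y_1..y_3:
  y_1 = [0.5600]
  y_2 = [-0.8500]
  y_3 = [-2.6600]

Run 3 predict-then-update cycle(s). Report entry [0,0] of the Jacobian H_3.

H_jac[0,0] = 0.2932

step 1: x^-=[0.6808, -3.4400]  P^-=[0.9452 0.0784; 0.0784 0.3500]  H_jac=[0.2797 0.0554]  S=[0.4975]  K=[0.5402; 0.0830]  nu=[1.9354]  x^+=[1.7264, -3.2793]  P^+=[0.8000 0.0561; 0.0561 0.3466]
step 2: x^-=[1.1361, -3.2793]  P^-=[1.0214 0.1295; 0.1295 0.4166]  H_jac=[0.2723 0.0943]  S=[0.5061]  K=[0.5737; 0.1473]  nu=[0.3873]  x^+=[1.3583, -3.2222]  P^+=[0.8549 0.0867; 0.0867 0.4056]
step 3: x^-=[0.7783, -3.2222]  P^-=[1.0892 0.1707; 0.1707 0.4756]  H_jac=[0.2932 0.0708]  S=[0.5231]  K=[0.6337; 0.1601]  nu=[-1.3262]  x^+=[-0.0621, -3.4345]  P^+=[0.8792 0.1176; 0.1176 0.4622]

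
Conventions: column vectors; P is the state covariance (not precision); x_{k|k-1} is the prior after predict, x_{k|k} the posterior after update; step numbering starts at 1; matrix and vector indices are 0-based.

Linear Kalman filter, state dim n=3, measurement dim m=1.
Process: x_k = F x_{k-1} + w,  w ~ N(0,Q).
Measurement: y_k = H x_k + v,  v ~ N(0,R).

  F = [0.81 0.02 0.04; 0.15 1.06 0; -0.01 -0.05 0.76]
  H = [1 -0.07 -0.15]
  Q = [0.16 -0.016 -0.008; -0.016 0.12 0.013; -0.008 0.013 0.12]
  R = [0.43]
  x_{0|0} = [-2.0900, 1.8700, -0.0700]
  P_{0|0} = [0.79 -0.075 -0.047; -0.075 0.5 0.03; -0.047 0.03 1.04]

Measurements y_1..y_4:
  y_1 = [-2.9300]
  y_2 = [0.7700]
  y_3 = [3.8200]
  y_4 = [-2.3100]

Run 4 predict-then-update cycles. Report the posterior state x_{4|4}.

x_post = [-0.2562, 1.7213, -0.2370]

step 1: x^-=[-1.6583, 1.6687, -0.1258]  P^-=[0.6748 0.0270 -0.0087; 0.0270 0.6757 0.0055; -0.0087 0.0055 0.7204]  S=[1.1232]  K=[0.6002; -0.0188; -0.1043]  nu=[-1.1738]  x^+=[-2.3628, 1.6908, -0.0033]  P^+=[0.2701 0.0397 0.0616; 0.0397 0.6753 0.0033; 0.0616 0.0033 0.7082]
step 2: x^-=[-1.8802, 1.4378, -0.0634]  P^-=[0.3439 0.0658 0.0470; 0.0658 0.8975 -0.0143; 0.0470 -0.0143 0.5296]  S=[0.7666]  K=[0.4334; 0.0067; -0.0410]  nu=[2.7413]  x^+=[-0.6921, 1.4562, -0.1759]  P^+=[0.1999 0.0636 0.0606; 0.0636 0.8975 -0.0140; 0.0606 -0.0140 0.5283]
step 3: x^-=[-0.5385, 1.4397, -0.1996]  P^-=[0.2983 0.0819 0.0401; 0.0819 1.1531 -0.0404; 0.0401 -0.0404 0.4276]  S=[0.7193]  K=[0.3984; 0.0100; -0.0295]  nu=[4.4294]  x^+=[1.2263, 1.4842, -0.3305]  P^+=[0.1841 0.0790 0.0485; 0.0790 1.1530 -0.0402; 0.0485 -0.0402 0.4270]
step 4: x^-=[1.0098, 1.7572, -0.3376]  P^-=[0.2876 0.0975 0.0284; 0.0975 1.4448 -0.0767; 0.0284 -0.0767 0.3719]  S=[0.7093]  K=[0.3899; 0.0110; -0.0310]  nu=[-3.2474]  x^+=[-0.2562, 1.7213, -0.2370]  P^+=[0.1798 0.0944 0.0370; 0.0944 1.4447 -0.0764; 0.0370 -0.0764 0.3713]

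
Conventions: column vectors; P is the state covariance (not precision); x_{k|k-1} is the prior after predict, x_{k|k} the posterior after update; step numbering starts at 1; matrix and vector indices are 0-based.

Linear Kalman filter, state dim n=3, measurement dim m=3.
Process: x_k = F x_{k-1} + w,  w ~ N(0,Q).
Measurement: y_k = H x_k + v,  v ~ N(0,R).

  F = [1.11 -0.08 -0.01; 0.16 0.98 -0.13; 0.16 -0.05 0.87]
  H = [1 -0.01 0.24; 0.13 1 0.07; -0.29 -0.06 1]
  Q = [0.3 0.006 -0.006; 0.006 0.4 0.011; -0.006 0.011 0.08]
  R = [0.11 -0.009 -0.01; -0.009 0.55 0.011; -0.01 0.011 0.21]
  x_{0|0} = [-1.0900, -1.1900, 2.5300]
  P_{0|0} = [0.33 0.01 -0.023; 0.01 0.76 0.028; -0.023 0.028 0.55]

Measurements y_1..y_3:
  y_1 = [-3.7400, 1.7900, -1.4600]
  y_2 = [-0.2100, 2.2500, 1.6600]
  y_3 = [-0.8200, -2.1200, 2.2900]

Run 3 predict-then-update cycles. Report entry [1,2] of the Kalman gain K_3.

step 1: x^-=[-1.1400, -1.6695, 2.0862]  P^-=[0.7103 0.0199 0.0261; 0.0199 1.1446 -0.0572; 0.0261 -0.0572 0.4976]  S=[0.8615 0.0890 -0.0713; 0.0890 1.7067 -0.1096; -0.0713 -0.1096 0.7639]  K=[0.8170 0.0140 -0.1588; -0.0822 0.6687 -0.0840; 0.2229 0.0203 0.6697]  nu=[-3.1174, 3.4617, -3.9770]  x^+=[-3.0069, 1.2359, -1.2022]  P^+=[0.0947 -0.0127 -0.0147; -0.0127 0.3686 0.0090; -0.0147 0.0090 0.1349]
step 2: x^-=[-3.4245, 0.8864, -1.5888]  P^-=[0.4217 -0.0174 -0.0028; -0.0174 0.7531 -0.0158; -0.0028 -0.0158 0.1808]  S=[0.5413 0.0199 -0.0896; 0.0199 1.3043 -0.0483; -0.0896 -0.0483 0.4319]  K=[0.7564 0.0122 -0.1288; -0.0880 0.5730 -0.0837; 0.1503 0.0119 0.4552]  nu=[3.6047, 1.9201, 2.3089]  x^+=[-0.9719, 1.4761, 0.0269]  P^+=[0.0867 -0.0121 -0.0101; -0.0121 0.3163 0.0051; -0.0101 0.0051 0.0916]
step 3: x^-=[-1.1971, 1.2876, -0.2059]  P^-=[0.4112 -0.0148 0.0006; -0.0148 0.7028 -0.0113; 0.0006 -0.0113 0.1493]  S=[0.5305 0.0226 -0.0913; 0.0226 1.2551 -0.0430; -0.0913 -0.0430 0.3969]  K=[0.7541 0.0131 -0.1218; -0.0841 0.5565 -0.0829; 0.1391 0.0110 0.4106]  nu=[0.4394, -3.2375, 2.2259]  x^+=[-1.1793, -0.7357, 0.7338]  P^+=[0.0860 -0.0115 -0.0087; -0.0115 0.3071 0.0046; -0.0087 0.0046 0.0827]

K[1,2] = -0.0829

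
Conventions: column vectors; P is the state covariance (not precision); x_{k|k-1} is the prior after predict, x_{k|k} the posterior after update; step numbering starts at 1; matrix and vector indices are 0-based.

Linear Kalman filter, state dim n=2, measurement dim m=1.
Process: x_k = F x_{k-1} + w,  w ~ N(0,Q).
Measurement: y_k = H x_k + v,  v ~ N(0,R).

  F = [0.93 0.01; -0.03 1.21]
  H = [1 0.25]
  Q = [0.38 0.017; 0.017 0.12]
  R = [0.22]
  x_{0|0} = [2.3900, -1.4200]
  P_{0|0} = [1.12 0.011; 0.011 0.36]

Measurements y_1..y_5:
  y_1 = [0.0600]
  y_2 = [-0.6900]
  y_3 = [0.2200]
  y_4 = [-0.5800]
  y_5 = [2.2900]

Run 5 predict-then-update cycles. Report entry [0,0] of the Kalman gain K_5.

step 1: x^-=[2.2085, -1.7899]  P^-=[1.3489 0.0025; 0.0025 0.6473]  S=[1.6106]  K=[0.8379; 0.1020]  nu=[-1.7010]  x^+=[0.7832, -1.9634]  P^+=[0.2181 -0.1352; -0.1352 0.6305]
step 2: x^-=[0.7087, -2.3992]  P^-=[0.5662 -0.1335; -0.1335 1.0532]  S=[0.7853]  K=[0.6785; 0.1652]  nu=[-0.7989]  x^+=[0.1666, -2.5312]  P^+=[0.2047 -0.2216; -0.2216 1.0317]
step 3: x^-=[0.1297, -3.0678]  P^-=[0.5530 -0.2255; -0.2255 1.6468]  S=[0.7632]  K=[0.6507; 0.2440]  nu=[0.8573]  x^+=[0.6875, -2.8586]  P^+=[0.2298 -0.3467; -0.3467 1.6014]
step 4: x^-=[0.6108, -3.4796]  P^-=[0.5725 -0.3600; -0.3600 2.4900]  S=[0.7681]  K=[0.6282; 0.3417]  nu=[-0.3209]  x^+=[0.4092, -3.5892]  P^+=[0.2694 -0.5249; -0.5249 2.4003]
step 5: x^-=[0.3447, -4.3553]  P^-=[0.6035 -0.5520; -0.5520 3.6726]  S=[0.7770]  K=[0.5991; 0.4712]  nu=[3.0341]  x^+=[2.1623, -2.9255]  P^+=[0.3246 -0.7713; -0.7713 3.5001]

K[0,0] = 0.5991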